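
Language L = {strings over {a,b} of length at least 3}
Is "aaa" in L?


length = 3

Yes, "aaa" is in L


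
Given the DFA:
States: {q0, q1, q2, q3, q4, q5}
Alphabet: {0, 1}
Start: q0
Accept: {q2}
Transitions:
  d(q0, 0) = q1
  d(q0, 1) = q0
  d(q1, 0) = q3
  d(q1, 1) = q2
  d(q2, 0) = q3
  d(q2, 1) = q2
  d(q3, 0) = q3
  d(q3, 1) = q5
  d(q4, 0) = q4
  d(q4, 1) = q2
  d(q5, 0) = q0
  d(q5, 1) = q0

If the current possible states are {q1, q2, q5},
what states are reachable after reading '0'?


Apply transition on '0' from each current state:
  d(q1, 0) = q3
  d(q2, 0) = q3
  d(q5, 0) = q0

{q0, q3}


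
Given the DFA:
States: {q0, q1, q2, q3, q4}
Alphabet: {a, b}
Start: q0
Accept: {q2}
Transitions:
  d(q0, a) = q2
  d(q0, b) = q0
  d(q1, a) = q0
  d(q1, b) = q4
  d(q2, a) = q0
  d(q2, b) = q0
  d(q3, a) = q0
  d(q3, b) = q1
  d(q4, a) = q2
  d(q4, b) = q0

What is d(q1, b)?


Looking up transition d(q1, b)

q4


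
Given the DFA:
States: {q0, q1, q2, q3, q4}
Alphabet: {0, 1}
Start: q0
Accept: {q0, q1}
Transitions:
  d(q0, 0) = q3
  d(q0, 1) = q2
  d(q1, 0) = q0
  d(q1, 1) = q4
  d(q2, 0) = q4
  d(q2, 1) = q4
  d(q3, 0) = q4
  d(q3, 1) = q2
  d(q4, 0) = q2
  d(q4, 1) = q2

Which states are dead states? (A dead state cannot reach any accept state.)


Forward reachability from each state:
  q0 -> reaches accept state q0 (live)
  q1 -> reaches accept state q0 (live)
  q2 -> reaches {q2, q4}, no accept state (dead)
  q3 -> reaches {q2, q3, q4}, no accept state (dead)
  q4 -> reaches {q2, q4}, no accept state (dead)

{q2, q3, q4}


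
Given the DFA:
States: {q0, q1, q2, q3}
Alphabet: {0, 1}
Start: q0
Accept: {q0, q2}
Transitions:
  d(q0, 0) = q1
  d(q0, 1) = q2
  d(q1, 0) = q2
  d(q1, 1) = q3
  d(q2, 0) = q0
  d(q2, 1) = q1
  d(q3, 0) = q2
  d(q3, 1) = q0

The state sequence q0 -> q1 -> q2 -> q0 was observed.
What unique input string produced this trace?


Trace back each transition to find the symbol:
  q0 --[0]--> q1
  q1 --[0]--> q2
  q2 --[0]--> q0

"000"


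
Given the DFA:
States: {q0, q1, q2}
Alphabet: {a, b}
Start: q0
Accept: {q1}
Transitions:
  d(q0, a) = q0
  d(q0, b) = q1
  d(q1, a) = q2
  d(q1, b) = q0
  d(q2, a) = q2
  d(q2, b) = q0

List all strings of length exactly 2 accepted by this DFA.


All strings of length 2: 4 total
Accepted: 1

"ab"


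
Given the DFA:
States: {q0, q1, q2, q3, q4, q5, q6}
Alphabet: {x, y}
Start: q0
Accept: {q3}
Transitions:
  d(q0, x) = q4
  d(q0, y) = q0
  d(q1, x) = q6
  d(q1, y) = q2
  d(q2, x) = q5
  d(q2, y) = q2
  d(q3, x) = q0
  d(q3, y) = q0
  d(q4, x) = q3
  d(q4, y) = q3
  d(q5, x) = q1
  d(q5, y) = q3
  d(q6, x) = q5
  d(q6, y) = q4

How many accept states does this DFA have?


Accept states listed: {q3}
Counting: q3(1)

1


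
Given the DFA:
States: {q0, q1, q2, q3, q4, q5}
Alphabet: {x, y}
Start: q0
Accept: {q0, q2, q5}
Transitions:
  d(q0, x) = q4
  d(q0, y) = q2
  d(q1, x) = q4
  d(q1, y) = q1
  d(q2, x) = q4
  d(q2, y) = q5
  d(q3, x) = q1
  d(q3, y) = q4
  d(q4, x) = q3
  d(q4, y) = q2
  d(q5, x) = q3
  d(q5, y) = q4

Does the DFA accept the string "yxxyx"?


Trace: q0 -> q2 -> q4 -> q3 -> q4 -> q3
Final state: q3
Accept states: {q0, q2, q5}

No, rejected (final state q3 is not an accept state)


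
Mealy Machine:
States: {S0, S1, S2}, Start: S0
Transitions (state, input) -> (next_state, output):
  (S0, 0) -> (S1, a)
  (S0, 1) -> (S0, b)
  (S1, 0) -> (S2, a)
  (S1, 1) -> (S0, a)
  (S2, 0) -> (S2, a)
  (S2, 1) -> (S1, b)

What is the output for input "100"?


Step-by-step:
  (S0, 1) -> (S0, b)
  (S0, 0) -> (S1, a)
  (S1, 0) -> (S2, a)

"baa"


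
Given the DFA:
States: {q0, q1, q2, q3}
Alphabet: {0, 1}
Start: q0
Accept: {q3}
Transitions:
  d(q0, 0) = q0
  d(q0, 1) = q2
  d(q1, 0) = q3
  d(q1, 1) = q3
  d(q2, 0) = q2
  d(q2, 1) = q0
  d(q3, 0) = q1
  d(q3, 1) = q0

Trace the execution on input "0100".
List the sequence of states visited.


Input: 0100
d(q0, 0) = q0
d(q0, 1) = q2
d(q2, 0) = q2
d(q2, 0) = q2


q0 -> q0 -> q2 -> q2 -> q2


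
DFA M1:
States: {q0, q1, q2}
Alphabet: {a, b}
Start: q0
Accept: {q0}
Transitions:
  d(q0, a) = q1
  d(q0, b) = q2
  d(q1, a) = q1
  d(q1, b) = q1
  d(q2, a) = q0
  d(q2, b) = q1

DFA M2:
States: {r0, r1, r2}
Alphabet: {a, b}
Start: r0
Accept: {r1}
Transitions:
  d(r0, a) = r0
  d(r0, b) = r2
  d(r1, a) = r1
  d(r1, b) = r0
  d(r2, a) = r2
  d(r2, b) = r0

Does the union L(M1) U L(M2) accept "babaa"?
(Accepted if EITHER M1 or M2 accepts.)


M1: final=q1 accepted=False
M2: final=r0 accepted=False

No, union rejects (neither accepts)


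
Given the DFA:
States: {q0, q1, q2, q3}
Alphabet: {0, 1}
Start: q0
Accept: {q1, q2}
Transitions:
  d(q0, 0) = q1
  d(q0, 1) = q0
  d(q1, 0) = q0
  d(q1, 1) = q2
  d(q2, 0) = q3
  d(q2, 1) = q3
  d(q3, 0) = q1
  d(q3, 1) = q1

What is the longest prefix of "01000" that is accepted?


Run the DFA, marking each prefix where the state is accepting:
  "" -> q0 [reject]
  "0" -> q1 [accept]
  "01" -> q2 [accept]
  "010" -> q3 [reject]
  "0100" -> q1 [accept]
  "01000" -> q0 [reject]

"0100"


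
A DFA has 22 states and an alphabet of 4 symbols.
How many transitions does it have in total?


Each state has exactly one transition per symbol.
22 * 4 = 88

88


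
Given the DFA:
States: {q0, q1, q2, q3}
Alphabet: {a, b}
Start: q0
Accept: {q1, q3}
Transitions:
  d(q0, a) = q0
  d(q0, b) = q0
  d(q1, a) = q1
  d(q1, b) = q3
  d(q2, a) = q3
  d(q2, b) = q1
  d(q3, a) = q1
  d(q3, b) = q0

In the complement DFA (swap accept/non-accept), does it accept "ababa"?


Trace: q0 -> q0 -> q0 -> q0 -> q0 -> q0
Final: q0
Original accept: {q1, q3}
Complement: q0 is not in original accept

Yes, complement accepts (original rejects)


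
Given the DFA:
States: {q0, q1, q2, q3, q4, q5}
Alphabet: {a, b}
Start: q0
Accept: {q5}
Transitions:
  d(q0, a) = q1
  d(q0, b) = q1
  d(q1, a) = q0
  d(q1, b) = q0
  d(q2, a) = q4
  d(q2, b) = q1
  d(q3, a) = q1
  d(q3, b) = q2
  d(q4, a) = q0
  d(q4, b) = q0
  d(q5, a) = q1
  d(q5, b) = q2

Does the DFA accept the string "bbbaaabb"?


Trace: q0 -> q1 -> q0 -> q1 -> q0 -> q1 -> q0 -> q1 -> q0
Final state: q0
Accept states: {q5}

No, rejected (final state q0 is not an accept state)


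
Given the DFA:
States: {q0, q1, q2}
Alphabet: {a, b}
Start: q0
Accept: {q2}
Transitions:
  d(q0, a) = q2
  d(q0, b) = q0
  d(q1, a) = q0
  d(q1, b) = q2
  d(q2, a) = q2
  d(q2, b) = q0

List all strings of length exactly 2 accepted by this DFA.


All strings of length 2: 4 total
Accepted: 2

"aa", "ba"


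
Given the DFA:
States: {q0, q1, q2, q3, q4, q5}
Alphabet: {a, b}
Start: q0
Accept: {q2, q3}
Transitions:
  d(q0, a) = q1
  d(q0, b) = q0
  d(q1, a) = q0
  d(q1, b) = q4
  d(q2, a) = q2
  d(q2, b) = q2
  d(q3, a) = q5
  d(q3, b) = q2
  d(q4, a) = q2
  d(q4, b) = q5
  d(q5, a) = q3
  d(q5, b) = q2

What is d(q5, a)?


Looking up transition d(q5, a)

q3


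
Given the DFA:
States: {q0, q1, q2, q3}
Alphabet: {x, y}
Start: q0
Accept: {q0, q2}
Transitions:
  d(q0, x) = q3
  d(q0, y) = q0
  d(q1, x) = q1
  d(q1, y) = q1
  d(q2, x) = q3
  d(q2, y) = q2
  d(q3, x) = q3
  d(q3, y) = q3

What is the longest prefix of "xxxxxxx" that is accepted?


Run the DFA, marking each prefix where the state is accepting:
  "" -> q0 [accept]
  "x" -> q3 [reject]
  "xx" -> q3 [reject]
  "xxx" -> q3 [reject]
  "xxxx" -> q3 [reject]
  "xxxxx" -> q3 [reject]
  "xxxxxx" -> q3 [reject]
  "xxxxxxx" -> q3 [reject]

""


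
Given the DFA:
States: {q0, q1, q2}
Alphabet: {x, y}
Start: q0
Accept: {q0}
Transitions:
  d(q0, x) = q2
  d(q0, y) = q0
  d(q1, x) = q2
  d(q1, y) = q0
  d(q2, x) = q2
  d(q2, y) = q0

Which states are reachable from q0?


BFS from q0:
  layer 0: {q0}
  layer 1: {q2}

{q0, q2}


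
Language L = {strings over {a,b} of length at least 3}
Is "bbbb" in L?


length = 4

Yes, "bbbb" is in L


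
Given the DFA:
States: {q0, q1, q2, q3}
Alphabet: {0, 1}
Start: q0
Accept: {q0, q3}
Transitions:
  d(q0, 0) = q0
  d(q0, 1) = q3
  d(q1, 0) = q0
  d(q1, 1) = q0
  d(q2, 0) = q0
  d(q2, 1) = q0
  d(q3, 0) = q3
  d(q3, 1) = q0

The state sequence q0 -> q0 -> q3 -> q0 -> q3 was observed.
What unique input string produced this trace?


Trace back each transition to find the symbol:
  q0 --[0]--> q0
  q0 --[1]--> q3
  q3 --[1]--> q0
  q0 --[1]--> q3

"0111"


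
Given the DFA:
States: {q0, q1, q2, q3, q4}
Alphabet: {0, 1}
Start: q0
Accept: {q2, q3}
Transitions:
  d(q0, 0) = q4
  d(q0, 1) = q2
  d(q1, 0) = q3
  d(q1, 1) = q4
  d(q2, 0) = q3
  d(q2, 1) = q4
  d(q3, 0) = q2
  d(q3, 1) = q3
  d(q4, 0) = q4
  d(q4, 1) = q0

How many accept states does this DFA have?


Accept states listed: {q2, q3}
Counting: q2(1) q3(2)

2


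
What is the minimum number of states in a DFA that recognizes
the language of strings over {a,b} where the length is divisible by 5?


States track (length) mod 5.
Need 5 states: one per remainder 0..4; accept = remainder 0.

5


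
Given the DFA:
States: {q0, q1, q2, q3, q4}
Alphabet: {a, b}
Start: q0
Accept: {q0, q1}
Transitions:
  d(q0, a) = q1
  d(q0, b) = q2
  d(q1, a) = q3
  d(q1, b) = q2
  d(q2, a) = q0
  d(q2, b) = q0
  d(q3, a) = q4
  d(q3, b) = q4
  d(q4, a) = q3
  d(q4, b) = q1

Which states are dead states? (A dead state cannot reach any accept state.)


Forward reachability from each state:
  q0 -> reaches accept state q0 (live)
  q1 -> reaches accept state q0 (live)
  q2 -> reaches accept state q0 (live)
  q3 -> reaches accept state q0 (live)
  q4 -> reaches accept state q0 (live)

None (all states can reach an accept state)


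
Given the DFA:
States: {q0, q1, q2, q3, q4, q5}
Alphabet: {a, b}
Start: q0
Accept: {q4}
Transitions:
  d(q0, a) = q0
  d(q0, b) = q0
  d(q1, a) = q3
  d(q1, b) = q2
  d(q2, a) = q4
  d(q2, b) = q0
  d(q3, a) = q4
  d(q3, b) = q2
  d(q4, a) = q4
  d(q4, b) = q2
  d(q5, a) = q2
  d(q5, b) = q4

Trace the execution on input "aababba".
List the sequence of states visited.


Input: aababba
d(q0, a) = q0
d(q0, a) = q0
d(q0, b) = q0
d(q0, a) = q0
d(q0, b) = q0
d(q0, b) = q0
d(q0, a) = q0


q0 -> q0 -> q0 -> q0 -> q0 -> q0 -> q0 -> q0


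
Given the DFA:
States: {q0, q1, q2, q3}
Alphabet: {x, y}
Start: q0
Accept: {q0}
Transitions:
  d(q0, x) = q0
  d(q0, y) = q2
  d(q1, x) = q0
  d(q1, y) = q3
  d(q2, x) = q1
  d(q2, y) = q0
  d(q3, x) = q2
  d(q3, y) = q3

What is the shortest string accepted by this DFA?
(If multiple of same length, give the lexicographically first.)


BFS by string length (lex-first path to each state shown):
  len 0: q0<-""
Found accept state at length 0.

"" (empty string)


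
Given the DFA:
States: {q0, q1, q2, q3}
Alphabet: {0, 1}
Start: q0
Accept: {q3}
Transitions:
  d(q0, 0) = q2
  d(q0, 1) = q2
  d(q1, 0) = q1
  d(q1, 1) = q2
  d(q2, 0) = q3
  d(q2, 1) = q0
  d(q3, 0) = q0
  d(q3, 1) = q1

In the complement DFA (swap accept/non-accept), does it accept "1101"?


Trace: q0 -> q2 -> q0 -> q2 -> q0
Final: q0
Original accept: {q3}
Complement: q0 is not in original accept

Yes, complement accepts (original rejects)


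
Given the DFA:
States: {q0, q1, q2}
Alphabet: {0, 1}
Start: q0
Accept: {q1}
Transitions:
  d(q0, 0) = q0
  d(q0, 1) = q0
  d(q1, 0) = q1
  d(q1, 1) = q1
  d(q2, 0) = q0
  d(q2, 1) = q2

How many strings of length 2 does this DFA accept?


Enumerating all length-2 strings:
  "00" -> q0 [reject]
  "01" -> q0 [reject]
  "10" -> q0 [reject]
  "11" -> q0 [reject]

0 out of 4


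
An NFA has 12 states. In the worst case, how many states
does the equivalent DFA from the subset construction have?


Subset construction: one DFA state per subset of NFA states.
2^12 = 4096

4096


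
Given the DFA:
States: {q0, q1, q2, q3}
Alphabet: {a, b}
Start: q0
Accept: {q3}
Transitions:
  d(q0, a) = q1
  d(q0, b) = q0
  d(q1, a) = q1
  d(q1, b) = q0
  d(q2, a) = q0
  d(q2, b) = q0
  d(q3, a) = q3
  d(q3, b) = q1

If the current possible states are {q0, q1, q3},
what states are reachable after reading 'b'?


Apply transition on 'b' from each current state:
  d(q0, b) = q0
  d(q1, b) = q0
  d(q3, b) = q1

{q0, q1}


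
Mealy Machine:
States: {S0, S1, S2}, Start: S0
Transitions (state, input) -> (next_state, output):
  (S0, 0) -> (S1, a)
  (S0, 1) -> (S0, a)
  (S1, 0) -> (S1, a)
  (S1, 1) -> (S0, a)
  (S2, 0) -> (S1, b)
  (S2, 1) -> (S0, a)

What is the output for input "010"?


Step-by-step:
  (S0, 0) -> (S1, a)
  (S1, 1) -> (S0, a)
  (S0, 0) -> (S1, a)

"aaa"


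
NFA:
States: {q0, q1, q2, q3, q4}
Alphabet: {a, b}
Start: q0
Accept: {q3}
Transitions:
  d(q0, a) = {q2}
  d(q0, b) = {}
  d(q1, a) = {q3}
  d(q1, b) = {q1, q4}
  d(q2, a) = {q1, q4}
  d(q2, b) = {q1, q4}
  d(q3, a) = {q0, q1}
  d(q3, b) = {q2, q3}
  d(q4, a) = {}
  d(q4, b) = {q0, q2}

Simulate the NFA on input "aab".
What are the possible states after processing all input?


Start: {q0}
  --a--> {q2}
  --a--> {q1, q4}
  --b--> {q0, q1, q2, q4}

{q0, q1, q2, q4}


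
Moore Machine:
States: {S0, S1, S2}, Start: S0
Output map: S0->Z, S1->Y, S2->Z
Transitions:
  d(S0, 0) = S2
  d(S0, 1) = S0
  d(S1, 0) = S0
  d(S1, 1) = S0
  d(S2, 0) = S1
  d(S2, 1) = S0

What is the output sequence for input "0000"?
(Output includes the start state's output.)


Start: S0 (output Z)
  --0--> S2 (output Z)
  --0--> S1 (output Y)
  --0--> S0 (output Z)
  --0--> S2 (output Z)

"ZZYZZ"


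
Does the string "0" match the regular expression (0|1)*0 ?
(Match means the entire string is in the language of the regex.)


|string| = 1; first = '0'; last = '0'

Yes, "0" matches (0|1)*0


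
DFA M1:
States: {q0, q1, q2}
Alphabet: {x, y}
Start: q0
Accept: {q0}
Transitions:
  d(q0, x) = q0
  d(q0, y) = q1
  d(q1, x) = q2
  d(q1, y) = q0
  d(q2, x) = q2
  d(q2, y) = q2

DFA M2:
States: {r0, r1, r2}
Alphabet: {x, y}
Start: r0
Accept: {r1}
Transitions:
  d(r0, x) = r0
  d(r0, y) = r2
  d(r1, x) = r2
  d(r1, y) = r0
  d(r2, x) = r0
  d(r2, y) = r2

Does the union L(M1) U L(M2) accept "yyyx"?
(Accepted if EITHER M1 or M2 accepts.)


M1: final=q2 accepted=False
M2: final=r0 accepted=False

No, union rejects (neither accepts)


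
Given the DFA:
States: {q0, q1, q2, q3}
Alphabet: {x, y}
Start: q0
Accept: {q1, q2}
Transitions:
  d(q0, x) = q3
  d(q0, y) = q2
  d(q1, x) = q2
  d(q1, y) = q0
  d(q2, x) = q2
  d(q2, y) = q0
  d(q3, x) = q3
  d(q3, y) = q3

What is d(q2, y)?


Looking up transition d(q2, y)

q0


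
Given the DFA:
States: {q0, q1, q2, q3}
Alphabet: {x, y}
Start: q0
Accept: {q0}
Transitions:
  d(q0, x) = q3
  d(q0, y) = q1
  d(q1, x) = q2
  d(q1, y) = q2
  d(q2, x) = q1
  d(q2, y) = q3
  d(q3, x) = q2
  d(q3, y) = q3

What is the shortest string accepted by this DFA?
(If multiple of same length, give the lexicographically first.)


BFS by string length (lex-first path to each state shown):
  len 0: q0<-""
Found accept state at length 0.

"" (empty string)


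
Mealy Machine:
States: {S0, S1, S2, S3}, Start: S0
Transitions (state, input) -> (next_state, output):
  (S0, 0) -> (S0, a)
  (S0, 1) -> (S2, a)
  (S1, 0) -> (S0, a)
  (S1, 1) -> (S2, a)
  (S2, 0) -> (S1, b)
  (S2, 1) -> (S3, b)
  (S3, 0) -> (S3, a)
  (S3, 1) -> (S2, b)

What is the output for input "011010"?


Step-by-step:
  (S0, 0) -> (S0, a)
  (S0, 1) -> (S2, a)
  (S2, 1) -> (S3, b)
  (S3, 0) -> (S3, a)
  (S3, 1) -> (S2, b)
  (S2, 0) -> (S1, b)

"aababb"


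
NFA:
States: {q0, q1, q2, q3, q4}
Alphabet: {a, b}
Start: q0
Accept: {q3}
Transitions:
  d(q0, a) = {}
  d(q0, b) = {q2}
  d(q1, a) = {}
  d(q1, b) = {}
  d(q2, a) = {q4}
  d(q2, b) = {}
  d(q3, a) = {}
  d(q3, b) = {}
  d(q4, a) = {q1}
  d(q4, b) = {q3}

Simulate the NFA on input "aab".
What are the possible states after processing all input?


Start: {q0}
  --a--> {}
  --a--> {}
  --b--> {}

{} (empty set, no valid transitions)


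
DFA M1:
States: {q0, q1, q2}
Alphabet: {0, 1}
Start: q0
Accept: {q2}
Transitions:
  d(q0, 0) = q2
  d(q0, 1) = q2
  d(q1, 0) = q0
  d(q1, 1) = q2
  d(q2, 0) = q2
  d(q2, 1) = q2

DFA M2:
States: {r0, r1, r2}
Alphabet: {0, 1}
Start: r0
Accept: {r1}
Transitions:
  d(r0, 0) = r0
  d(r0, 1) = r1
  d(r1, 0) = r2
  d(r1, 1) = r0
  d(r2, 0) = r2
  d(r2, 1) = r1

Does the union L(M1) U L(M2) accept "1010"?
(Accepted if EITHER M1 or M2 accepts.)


M1: final=q2 accepted=True
M2: final=r2 accepted=False

Yes, union accepts


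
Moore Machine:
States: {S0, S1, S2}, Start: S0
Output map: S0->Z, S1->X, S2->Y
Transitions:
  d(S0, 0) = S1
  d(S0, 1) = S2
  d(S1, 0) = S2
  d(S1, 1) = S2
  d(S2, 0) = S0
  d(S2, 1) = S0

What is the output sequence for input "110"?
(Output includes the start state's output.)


Start: S0 (output Z)
  --1--> S2 (output Y)
  --1--> S0 (output Z)
  --0--> S1 (output X)

"ZYZX"


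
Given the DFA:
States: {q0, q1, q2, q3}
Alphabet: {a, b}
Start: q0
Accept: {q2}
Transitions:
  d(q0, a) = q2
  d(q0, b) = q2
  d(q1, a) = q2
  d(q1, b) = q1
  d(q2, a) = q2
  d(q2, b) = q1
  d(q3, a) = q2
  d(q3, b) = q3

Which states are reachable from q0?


BFS from q0:
  layer 0: {q0}
  layer 1: {q2}
  layer 2: {q1}

{q0, q1, q2}


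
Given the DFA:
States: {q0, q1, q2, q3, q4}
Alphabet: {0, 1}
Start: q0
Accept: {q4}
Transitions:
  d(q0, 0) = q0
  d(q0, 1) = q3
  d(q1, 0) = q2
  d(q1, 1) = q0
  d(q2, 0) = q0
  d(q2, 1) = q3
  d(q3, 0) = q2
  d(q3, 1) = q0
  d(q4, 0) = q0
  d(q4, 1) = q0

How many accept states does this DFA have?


Accept states listed: {q4}
Counting: q4(1)

1


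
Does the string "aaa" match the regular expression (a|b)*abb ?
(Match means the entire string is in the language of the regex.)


|string| = 3; first = 'a'; last = 'a'

No, "aaa" does not match (a|b)*abb


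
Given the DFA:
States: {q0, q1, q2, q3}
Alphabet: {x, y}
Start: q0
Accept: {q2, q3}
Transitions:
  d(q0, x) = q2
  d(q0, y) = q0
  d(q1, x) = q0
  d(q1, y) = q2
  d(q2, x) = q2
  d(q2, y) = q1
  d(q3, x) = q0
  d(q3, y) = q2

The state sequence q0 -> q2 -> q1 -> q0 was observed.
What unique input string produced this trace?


Trace back each transition to find the symbol:
  q0 --[x]--> q2
  q2 --[y]--> q1
  q1 --[x]--> q0

"xyx"


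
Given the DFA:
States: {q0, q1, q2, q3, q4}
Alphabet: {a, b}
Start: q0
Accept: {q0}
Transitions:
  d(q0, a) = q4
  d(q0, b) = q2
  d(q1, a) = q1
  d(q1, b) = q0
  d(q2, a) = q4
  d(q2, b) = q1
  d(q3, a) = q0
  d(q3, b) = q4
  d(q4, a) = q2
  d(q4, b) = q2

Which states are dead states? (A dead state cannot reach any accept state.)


Forward reachability from each state:
  q0 -> reaches accept state q0 (live)
  q1 -> reaches accept state q0 (live)
  q2 -> reaches accept state q0 (live)
  q3 -> reaches accept state q0 (live)
  q4 -> reaches accept state q0 (live)

None (all states can reach an accept state)


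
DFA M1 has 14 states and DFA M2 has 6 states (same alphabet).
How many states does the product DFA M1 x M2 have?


Product construction pairs every M1 state with every M2 state.
14 * 6 = 84

84


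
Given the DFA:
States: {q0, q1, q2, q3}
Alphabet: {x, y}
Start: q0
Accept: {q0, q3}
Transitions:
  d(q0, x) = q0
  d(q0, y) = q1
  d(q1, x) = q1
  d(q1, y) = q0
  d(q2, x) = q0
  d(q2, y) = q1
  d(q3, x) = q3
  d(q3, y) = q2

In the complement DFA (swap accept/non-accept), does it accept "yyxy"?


Trace: q0 -> q1 -> q0 -> q0 -> q1
Final: q1
Original accept: {q0, q3}
Complement: q1 is not in original accept

Yes, complement accepts (original rejects)


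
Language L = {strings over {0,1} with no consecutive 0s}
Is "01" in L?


'00' does not occur

Yes, "01" is in L


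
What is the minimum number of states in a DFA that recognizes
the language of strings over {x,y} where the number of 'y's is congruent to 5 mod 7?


States track (count of 'y') mod 7.
Need 7 states: one per remainder 0..6; accept = remainder 5.

7


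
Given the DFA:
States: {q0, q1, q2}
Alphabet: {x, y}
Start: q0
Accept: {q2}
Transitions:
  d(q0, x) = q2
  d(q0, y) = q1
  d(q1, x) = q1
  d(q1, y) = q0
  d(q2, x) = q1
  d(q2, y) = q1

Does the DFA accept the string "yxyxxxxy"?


Trace: q0 -> q1 -> q1 -> q0 -> q2 -> q1 -> q1 -> q1 -> q0
Final state: q0
Accept states: {q2}

No, rejected (final state q0 is not an accept state)


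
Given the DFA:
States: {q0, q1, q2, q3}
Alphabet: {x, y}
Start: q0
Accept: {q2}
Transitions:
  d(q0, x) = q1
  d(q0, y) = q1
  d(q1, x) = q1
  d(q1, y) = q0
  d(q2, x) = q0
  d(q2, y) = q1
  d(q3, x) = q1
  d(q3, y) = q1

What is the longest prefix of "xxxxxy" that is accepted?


Run the DFA, marking each prefix where the state is accepting:
  "" -> q0 [reject]
  "x" -> q1 [reject]
  "xx" -> q1 [reject]
  "xxx" -> q1 [reject]
  "xxxx" -> q1 [reject]
  "xxxxx" -> q1 [reject]
  "xxxxxy" -> q0 [reject]

No prefix is accepted


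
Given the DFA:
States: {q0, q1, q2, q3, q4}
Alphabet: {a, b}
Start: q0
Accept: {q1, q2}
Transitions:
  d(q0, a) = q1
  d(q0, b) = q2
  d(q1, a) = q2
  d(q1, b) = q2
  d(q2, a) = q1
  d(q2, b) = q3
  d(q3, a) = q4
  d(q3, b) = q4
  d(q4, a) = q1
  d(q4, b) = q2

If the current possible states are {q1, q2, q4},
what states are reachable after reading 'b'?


Apply transition on 'b' from each current state:
  d(q1, b) = q2
  d(q2, b) = q3
  d(q4, b) = q2

{q2, q3}


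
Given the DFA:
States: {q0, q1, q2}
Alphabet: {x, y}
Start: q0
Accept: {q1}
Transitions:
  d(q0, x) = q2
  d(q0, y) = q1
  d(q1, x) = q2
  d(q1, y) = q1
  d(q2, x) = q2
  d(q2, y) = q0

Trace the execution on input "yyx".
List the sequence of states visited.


Input: yyx
d(q0, y) = q1
d(q1, y) = q1
d(q1, x) = q2


q0 -> q1 -> q1 -> q2


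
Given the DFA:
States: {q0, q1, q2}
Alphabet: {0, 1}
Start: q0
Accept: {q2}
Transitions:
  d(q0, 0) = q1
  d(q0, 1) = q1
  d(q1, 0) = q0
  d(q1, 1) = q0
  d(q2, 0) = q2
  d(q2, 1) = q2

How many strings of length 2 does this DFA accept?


Enumerating all length-2 strings:
  "00" -> q0 [reject]
  "01" -> q0 [reject]
  "10" -> q0 [reject]
  "11" -> q0 [reject]

0 out of 4


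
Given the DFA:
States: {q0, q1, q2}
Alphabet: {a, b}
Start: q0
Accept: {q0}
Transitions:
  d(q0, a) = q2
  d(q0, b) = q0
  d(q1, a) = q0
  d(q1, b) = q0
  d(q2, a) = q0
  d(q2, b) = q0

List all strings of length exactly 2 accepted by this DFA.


All strings of length 2: 4 total
Accepted: 3

"aa", "ab", "bb"


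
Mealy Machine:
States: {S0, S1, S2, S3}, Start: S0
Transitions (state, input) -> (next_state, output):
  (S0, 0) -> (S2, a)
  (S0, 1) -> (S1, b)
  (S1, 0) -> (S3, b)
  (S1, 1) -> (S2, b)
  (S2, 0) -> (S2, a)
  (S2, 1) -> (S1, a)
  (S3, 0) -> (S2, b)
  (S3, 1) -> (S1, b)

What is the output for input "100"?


Step-by-step:
  (S0, 1) -> (S1, b)
  (S1, 0) -> (S3, b)
  (S3, 0) -> (S2, b)

"bbb"


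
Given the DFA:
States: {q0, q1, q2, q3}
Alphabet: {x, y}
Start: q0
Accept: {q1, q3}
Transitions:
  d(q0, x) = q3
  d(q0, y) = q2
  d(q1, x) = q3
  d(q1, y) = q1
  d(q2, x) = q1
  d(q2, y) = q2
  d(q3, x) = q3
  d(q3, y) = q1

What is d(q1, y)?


Looking up transition d(q1, y)

q1


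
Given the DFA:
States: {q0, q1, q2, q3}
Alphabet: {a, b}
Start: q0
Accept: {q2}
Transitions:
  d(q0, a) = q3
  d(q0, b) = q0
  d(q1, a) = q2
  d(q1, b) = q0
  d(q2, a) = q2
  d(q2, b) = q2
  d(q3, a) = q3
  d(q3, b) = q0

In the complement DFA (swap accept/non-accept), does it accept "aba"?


Trace: q0 -> q3 -> q0 -> q3
Final: q3
Original accept: {q2}
Complement: q3 is not in original accept

Yes, complement accepts (original rejects)


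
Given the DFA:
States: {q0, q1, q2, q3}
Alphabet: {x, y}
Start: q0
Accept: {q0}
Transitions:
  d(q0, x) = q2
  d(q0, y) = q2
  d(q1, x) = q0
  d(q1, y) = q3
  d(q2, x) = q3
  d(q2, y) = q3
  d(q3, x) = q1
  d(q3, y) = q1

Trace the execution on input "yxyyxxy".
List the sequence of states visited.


Input: yxyyxxy
d(q0, y) = q2
d(q2, x) = q3
d(q3, y) = q1
d(q1, y) = q3
d(q3, x) = q1
d(q1, x) = q0
d(q0, y) = q2


q0 -> q2 -> q3 -> q1 -> q3 -> q1 -> q0 -> q2


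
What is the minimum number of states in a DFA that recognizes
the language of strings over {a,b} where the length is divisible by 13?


States track (length) mod 13.
Need 13 states: one per remainder 0..12; accept = remainder 0.

13


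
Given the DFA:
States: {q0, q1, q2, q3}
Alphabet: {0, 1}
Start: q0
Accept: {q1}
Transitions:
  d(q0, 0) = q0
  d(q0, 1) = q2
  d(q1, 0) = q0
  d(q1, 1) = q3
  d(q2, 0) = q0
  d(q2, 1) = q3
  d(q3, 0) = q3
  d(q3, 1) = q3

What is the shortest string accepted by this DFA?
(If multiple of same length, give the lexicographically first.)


BFS by string length (lex-first path to each state shown):
  len 0: q0<-""
  len 1: q0<-"0", q2<-"1"
  len 2: q0<-"00", q2<-"01", q3<-"11"
  len 3: q0<-"000", q2<-"001", q3<-"011"
  len 4: q0<-"0000", q2<-"0001", q3<-"0011"
  len 5: q0<-"00000", q2<-"00001", q3<-"00011"
  len 6: q0<-"000000", q2<-"000001", q3<-"000011"
  len 7: q0<-"0000000", q2<-"0000001", q3<-"0000011"
  len 8: q0<-"00000000", q2<-"00000001", q3<-"00000011"

No string accepted (empty language)


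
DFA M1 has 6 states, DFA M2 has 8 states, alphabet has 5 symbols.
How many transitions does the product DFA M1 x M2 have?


Product DFA has 6 * 8 = 48 states.
Each has 5 transitions: 48 * 5 = 240

240


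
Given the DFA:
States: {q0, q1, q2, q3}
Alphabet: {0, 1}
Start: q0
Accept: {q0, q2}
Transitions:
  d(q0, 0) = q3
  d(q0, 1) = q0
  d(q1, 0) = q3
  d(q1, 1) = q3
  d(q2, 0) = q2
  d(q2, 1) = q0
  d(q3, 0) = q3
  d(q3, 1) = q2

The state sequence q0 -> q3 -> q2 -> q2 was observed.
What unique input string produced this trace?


Trace back each transition to find the symbol:
  q0 --[0]--> q3
  q3 --[1]--> q2
  q2 --[0]--> q2

"010"


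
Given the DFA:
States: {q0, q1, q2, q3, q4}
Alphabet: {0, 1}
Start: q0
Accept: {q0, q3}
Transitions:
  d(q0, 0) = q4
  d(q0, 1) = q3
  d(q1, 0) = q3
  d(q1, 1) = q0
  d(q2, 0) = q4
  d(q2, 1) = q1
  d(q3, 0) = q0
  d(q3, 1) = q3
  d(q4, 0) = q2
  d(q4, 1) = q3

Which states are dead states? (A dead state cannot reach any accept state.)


Forward reachability from each state:
  q0 -> reaches accept state q0 (live)
  q1 -> reaches accept state q0 (live)
  q2 -> reaches accept state q0 (live)
  q3 -> reaches accept state q0 (live)
  q4 -> reaches accept state q0 (live)

None (all states can reach an accept state)


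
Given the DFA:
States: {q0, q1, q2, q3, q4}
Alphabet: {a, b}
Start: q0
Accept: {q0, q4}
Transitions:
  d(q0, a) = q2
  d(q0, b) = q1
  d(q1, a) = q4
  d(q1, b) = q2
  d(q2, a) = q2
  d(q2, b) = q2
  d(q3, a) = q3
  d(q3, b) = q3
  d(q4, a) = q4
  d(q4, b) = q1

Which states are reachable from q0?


BFS from q0:
  layer 0: {q0}
  layer 1: {q1, q2}
  layer 2: {q4}

{q0, q1, q2, q4}


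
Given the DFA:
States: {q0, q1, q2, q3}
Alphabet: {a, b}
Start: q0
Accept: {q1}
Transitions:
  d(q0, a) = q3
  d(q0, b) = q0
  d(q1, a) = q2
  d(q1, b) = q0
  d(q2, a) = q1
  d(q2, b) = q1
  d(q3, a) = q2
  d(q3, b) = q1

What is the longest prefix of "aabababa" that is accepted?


Run the DFA, marking each prefix where the state is accepting:
  "" -> q0 [reject]
  "a" -> q3 [reject]
  "aa" -> q2 [reject]
  "aab" -> q1 [accept]
  "aaba" -> q2 [reject]
  "aabab" -> q1 [accept]
  "aababa" -> q2 [reject]
  "aababab" -> q1 [accept]
  "aabababa" -> q2 [reject]

"aababab"


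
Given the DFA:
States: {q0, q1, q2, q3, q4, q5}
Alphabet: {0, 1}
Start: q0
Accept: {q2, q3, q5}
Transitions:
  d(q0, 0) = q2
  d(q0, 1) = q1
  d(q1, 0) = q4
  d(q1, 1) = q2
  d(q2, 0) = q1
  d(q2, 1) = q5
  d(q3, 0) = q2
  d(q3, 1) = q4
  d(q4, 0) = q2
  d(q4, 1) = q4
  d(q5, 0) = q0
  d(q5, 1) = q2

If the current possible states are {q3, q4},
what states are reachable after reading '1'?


Apply transition on '1' from each current state:
  d(q3, 1) = q4
  d(q4, 1) = q4

{q4}


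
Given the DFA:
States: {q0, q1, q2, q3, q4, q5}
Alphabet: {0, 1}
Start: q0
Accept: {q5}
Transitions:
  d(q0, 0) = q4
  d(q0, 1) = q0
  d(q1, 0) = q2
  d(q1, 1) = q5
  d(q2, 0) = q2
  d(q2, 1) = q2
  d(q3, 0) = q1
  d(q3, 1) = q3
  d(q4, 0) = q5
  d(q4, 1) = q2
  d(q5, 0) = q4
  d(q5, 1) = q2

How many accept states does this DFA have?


Accept states listed: {q5}
Counting: q5(1)

1


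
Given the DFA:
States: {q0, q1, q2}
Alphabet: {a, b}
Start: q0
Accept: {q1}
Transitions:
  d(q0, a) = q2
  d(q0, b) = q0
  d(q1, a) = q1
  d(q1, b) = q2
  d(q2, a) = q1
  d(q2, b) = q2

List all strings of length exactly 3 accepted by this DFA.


All strings of length 3: 8 total
Accepted: 3

"aaa", "aba", "baa"


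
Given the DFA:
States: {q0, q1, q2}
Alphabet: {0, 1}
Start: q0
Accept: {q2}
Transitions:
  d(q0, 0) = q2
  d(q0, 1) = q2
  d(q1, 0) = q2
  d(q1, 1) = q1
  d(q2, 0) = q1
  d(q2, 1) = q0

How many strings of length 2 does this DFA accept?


Enumerating all length-2 strings:
  "00" -> q1 [reject]
  "01" -> q0 [reject]
  "10" -> q1 [reject]
  "11" -> q0 [reject]

0 out of 4


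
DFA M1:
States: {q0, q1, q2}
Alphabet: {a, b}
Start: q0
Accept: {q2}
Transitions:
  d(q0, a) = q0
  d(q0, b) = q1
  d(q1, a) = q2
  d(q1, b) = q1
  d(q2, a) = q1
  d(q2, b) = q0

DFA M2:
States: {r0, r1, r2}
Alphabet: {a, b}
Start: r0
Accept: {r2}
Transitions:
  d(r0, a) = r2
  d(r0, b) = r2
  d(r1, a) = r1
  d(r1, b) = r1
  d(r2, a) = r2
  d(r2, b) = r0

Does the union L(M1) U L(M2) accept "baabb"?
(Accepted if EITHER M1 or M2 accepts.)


M1: final=q1 accepted=False
M2: final=r2 accepted=True

Yes, union accepts


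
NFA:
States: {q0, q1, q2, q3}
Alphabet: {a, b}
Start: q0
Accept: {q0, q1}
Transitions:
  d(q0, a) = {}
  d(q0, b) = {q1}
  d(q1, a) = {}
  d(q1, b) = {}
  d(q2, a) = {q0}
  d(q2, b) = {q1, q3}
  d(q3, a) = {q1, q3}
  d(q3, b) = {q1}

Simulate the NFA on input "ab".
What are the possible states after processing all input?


Start: {q0}
  --a--> {}
  --b--> {}

{} (empty set, no valid transitions)


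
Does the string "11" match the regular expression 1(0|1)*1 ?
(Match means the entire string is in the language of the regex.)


|string| = 2; first = '1'; last = '1'

Yes, "11" matches 1(0|1)*1


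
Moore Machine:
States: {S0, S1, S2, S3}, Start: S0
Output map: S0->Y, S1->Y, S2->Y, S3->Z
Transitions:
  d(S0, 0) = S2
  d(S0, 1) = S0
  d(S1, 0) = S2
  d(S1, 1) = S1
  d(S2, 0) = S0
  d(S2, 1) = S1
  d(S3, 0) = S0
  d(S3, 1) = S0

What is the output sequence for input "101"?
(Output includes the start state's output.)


Start: S0 (output Y)
  --1--> S0 (output Y)
  --0--> S2 (output Y)
  --1--> S1 (output Y)

"YYYY"


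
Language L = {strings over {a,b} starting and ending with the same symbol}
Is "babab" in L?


first = 'b', last = 'b'

Yes, "babab" is in L


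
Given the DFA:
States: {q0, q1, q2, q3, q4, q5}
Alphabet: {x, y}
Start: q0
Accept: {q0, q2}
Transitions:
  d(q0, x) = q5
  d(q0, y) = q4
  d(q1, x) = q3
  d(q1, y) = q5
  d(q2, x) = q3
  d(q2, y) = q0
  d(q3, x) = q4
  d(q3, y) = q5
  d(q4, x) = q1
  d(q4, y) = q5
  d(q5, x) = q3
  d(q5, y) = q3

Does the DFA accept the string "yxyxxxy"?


Trace: q0 -> q4 -> q1 -> q5 -> q3 -> q4 -> q1 -> q5
Final state: q5
Accept states: {q0, q2}

No, rejected (final state q5 is not an accept state)


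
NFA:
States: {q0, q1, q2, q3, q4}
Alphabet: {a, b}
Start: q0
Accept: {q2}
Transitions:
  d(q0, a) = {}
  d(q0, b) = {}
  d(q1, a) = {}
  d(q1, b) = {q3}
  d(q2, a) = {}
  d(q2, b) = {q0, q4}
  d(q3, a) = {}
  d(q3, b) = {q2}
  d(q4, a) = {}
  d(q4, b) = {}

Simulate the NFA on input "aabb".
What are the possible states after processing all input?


Start: {q0}
  --a--> {}
  --a--> {}
  --b--> {}
  --b--> {}

{} (empty set, no valid transitions)


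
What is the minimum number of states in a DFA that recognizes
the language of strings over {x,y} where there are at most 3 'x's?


States: count = 0, 1, ..., 3 (all accepting; 4 states), plus a dead state for count > 3.
Total: 4 + 1 = 5.

5


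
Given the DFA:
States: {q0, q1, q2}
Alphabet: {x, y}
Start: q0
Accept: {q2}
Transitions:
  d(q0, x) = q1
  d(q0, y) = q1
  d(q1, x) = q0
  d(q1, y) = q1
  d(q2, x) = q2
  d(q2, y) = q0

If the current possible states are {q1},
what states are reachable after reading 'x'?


Apply transition on 'x' from each current state:
  d(q1, x) = q0

{q0}


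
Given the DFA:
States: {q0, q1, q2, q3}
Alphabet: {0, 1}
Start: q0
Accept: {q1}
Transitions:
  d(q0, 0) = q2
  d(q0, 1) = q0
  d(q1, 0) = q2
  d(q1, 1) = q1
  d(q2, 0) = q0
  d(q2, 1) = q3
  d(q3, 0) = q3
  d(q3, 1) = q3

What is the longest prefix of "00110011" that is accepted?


Run the DFA, marking each prefix where the state is accepting:
  "" -> q0 [reject]
  "0" -> q2 [reject]
  "00" -> q0 [reject]
  "001" -> q0 [reject]
  "0011" -> q0 [reject]
  "00110" -> q2 [reject]
  "001100" -> q0 [reject]
  "0011001" -> q0 [reject]
  "00110011" -> q0 [reject]

No prefix is accepted


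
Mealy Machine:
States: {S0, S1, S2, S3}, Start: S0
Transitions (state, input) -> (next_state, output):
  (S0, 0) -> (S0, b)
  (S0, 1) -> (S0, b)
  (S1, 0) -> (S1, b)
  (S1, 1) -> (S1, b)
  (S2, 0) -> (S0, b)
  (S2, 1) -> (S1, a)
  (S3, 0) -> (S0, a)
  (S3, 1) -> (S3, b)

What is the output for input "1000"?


Step-by-step:
  (S0, 1) -> (S0, b)
  (S0, 0) -> (S0, b)
  (S0, 0) -> (S0, b)
  (S0, 0) -> (S0, b)

"bbbb"


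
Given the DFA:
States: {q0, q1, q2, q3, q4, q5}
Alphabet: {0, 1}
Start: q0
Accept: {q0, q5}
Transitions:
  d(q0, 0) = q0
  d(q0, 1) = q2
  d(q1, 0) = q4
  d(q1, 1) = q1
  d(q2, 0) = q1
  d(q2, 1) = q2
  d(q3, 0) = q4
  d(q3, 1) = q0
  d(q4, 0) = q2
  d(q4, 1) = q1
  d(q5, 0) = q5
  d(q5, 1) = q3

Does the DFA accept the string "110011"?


Trace: q0 -> q2 -> q2 -> q1 -> q4 -> q1 -> q1
Final state: q1
Accept states: {q0, q5}

No, rejected (final state q1 is not an accept state)


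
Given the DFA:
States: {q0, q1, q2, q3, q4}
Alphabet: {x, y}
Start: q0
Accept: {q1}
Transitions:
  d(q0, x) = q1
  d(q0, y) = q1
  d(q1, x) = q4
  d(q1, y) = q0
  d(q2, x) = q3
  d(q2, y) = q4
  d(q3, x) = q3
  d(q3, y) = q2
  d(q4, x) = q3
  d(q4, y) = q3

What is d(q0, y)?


Looking up transition d(q0, y)

q1


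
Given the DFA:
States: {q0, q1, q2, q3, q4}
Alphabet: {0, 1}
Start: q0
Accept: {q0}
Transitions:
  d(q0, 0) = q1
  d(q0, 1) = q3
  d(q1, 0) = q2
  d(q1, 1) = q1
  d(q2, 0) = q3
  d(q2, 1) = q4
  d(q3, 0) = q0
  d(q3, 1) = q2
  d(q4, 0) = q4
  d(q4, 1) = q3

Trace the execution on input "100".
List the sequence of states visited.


Input: 100
d(q0, 1) = q3
d(q3, 0) = q0
d(q0, 0) = q1


q0 -> q3 -> q0 -> q1


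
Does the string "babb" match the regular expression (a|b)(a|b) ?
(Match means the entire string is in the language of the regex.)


|string| = 4; first = 'b'; last = 'b'

No, "babb" does not match (a|b)(a|b)


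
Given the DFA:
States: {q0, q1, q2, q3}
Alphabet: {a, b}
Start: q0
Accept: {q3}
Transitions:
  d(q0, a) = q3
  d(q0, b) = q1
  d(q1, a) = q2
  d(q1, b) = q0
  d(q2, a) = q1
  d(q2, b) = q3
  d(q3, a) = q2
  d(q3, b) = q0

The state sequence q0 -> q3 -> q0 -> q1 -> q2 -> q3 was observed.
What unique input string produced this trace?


Trace back each transition to find the symbol:
  q0 --[a]--> q3
  q3 --[b]--> q0
  q0 --[b]--> q1
  q1 --[a]--> q2
  q2 --[b]--> q3

"abbab"


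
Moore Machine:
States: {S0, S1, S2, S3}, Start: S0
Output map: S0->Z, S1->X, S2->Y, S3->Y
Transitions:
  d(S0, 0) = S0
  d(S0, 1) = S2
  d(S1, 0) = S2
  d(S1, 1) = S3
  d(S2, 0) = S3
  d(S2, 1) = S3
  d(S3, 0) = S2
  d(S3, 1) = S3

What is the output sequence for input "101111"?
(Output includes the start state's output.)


Start: S0 (output Z)
  --1--> S2 (output Y)
  --0--> S3 (output Y)
  --1--> S3 (output Y)
  --1--> S3 (output Y)
  --1--> S3 (output Y)
  --1--> S3 (output Y)

"ZYYYYYY"


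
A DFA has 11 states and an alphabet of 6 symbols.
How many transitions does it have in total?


Each state has exactly one transition per symbol.
11 * 6 = 66

66


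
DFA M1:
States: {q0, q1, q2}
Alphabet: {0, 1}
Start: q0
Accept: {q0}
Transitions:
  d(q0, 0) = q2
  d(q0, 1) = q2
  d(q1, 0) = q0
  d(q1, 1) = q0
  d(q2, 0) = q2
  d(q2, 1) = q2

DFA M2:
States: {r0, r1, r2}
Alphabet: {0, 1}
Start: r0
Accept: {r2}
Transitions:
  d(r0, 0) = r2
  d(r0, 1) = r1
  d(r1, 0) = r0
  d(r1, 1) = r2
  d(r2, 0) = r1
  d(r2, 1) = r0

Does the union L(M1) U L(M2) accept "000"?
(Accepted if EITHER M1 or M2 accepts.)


M1: final=q2 accepted=False
M2: final=r0 accepted=False

No, union rejects (neither accepts)


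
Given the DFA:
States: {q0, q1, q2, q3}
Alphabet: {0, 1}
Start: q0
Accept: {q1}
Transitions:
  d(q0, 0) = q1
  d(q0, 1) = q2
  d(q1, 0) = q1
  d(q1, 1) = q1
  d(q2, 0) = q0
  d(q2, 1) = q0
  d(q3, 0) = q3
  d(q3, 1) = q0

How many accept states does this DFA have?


Accept states listed: {q1}
Counting: q1(1)

1


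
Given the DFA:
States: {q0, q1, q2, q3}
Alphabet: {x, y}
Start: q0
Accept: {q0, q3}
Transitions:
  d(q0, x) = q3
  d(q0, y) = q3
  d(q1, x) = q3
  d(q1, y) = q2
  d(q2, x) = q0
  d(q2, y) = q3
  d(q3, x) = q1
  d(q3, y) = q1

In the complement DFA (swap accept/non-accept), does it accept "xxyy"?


Trace: q0 -> q3 -> q1 -> q2 -> q3
Final: q3
Original accept: {q0, q3}
Complement: q3 is in original accept

No, complement rejects (original accepts)


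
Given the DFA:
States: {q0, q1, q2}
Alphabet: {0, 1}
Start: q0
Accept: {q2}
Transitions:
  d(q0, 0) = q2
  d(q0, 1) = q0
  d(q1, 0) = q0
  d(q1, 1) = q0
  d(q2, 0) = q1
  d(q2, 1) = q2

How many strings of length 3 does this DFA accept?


Enumerating all length-3 strings:
  "000" -> q0 [reject]
  "001" -> q0 [reject]
  "010" -> q1 [reject]
  "011" -> q2 [accept]
  "100" -> q1 [reject]
  "101" -> q2 [accept]
  "110" -> q2 [accept]
  "111" -> q0 [reject]

3 out of 8


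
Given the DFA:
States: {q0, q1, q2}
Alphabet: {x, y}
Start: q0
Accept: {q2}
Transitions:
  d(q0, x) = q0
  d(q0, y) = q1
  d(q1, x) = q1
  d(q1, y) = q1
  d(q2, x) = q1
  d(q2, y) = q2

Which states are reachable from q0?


BFS from q0:
  layer 0: {q0}
  layer 1: {q1}

{q0, q1}


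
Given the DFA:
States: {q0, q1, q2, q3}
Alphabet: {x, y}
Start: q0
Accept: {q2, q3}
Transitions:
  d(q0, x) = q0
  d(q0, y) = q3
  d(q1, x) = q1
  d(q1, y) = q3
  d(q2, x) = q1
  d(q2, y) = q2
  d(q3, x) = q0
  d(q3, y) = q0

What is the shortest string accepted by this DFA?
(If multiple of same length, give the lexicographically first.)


BFS by string length (lex-first path to each state shown):
  len 0: q0<-""
  len 1: q0<-"x", q3<-"y"
Found accept state at length 1.

"y"


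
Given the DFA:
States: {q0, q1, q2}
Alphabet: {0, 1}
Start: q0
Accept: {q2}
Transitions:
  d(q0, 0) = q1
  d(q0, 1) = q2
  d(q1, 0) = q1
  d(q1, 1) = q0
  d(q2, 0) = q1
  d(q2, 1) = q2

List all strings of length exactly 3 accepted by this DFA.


All strings of length 3: 8 total
Accepted: 2

"011", "111"


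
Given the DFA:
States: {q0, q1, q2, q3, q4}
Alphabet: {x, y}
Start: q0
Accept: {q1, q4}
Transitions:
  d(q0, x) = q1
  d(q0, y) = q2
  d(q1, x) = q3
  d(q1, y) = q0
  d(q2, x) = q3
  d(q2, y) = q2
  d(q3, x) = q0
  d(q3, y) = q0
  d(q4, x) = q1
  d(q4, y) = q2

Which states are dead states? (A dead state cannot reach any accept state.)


Forward reachability from each state:
  q0 -> reaches accept state q1 (live)
  q1 -> reaches accept state q1 (live)
  q2 -> reaches accept state q1 (live)
  q3 -> reaches accept state q1 (live)
  q4 -> reaches accept state q1 (live)

None (all states can reach an accept state)


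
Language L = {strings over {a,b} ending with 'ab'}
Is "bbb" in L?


last two symbols = 'bb'

No, "bbb" is not in L


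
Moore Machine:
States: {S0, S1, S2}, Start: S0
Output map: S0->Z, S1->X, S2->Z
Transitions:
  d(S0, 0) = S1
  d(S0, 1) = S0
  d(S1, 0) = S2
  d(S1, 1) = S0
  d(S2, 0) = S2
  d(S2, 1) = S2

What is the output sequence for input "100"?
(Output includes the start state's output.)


Start: S0 (output Z)
  --1--> S0 (output Z)
  --0--> S1 (output X)
  --0--> S2 (output Z)

"ZZXZ"


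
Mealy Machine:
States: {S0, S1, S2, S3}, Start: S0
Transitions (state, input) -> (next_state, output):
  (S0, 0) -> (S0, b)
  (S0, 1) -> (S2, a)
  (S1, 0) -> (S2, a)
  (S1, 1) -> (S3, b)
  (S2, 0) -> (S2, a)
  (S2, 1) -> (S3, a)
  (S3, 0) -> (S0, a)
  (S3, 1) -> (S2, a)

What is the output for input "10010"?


Step-by-step:
  (S0, 1) -> (S2, a)
  (S2, 0) -> (S2, a)
  (S2, 0) -> (S2, a)
  (S2, 1) -> (S3, a)
  (S3, 0) -> (S0, a)

"aaaaa"


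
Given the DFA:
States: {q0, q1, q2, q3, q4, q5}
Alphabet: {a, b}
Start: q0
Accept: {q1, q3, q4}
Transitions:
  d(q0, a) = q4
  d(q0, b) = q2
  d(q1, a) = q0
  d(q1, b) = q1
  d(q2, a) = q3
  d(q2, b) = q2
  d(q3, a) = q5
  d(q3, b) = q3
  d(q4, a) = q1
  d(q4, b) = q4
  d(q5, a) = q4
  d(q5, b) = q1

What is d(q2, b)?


Looking up transition d(q2, b)

q2
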